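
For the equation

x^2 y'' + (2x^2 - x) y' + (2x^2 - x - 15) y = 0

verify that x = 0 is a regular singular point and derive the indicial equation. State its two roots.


Divide by x^2 to reach normal form y'' + P_1(x) y' + P_2(x) y = 0 with P_1(x) = 2 - 1/x and P_2(x) = 2 - 1/x - 15/x^2.
x = 0 is a singular point because the y'-coefficient 2 - 1/x has a pole at x = 0 and the y-coefficient 2 - 1/x - 15/x^2 has a pole at x = 0.
It is a regular singular point because x P_1(x) = p(x) = 2x - 1 and x^2 P_2(x) = q(x) = 2x^2 - x - 15 are polynomials, hence analytic at x = 0.
p(0) = -1,  q(0) = -15.
Indicial equation: r(r-1) + p(0) r + q(0) = 0, i.e. r^2 + (p(0) - 1) r + q(0) = 0, i.e. r^2 - 2 r - 15 = 0.
Discriminant: (-2)^2 - 4(-15) = 64, so r = (2 ± 8)/2.
Solving: r_1 = 5, r_2 = -3.

indicial: r^2 - 2 r - 15 = 0; roots r_1 = 5, r_2 = -3


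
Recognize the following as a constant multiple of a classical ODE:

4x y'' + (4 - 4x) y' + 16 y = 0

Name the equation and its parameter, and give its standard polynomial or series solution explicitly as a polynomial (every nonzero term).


All three coefficients share the factor 4; dividing through by 4 gives  x y'' + (1 - x) y' + 4 y = 0.
This matches the Laguerre equation x y'' + (1 - x) y' + n y = 0 with n = 4; the polynomial solution is L_4(x).
With y = sum_k a_k x^k, matching x^k gives (k+1)k a_{k+1} + (k+1) a_{k+1} - k a_k + n a_k = 0, i.e. (k+1)^2 a_{k+1} = (k - n) a_k = (k - 4) a_k. The right side vanishes at k = 4, so the series terminates at degree 4.
Standard normalization L_n(0) = 1 gives a_0 = 1. Work upward with a_{k+1} = (k - 4) a_k / (k+1)^2:
  a_1 = (0 - 4)(1) / 1^2 = -4/1 = -4
  a_2 = (1 - 4)(-4) / 2^2 = 12/4 = 3
  a_3 = (2 - 4)(3) / 3^2 = -6/9 = -2/3
  a_4 = (3 - 4)(-2/3) / 4^2 = (2/3)/16 = 1/24
Hence L_4(x) = x^4/24 - 2 x^3/3 + 3 x^2 - 4 x + 1.

L_4(x); series = x^4/24 - 2 x^3/3 + 3 x^2 - 4 x + 1


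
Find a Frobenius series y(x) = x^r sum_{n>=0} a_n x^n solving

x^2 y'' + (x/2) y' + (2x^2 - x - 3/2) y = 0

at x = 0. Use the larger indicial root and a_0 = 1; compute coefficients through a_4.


Write in Frobenius form y'' + (p(x)/x) y' + (q(x)/x^2) y = 0:
  p(x) = 1/2,  q(x) = 2x^2 - x - 3/2.
Indicial equation: r(r-1) + (1/2) r + (-3/2) = 0 -> roots r_1 = 3/2, r_2 = -1.
Take r = r_1 = 3/2. Let y(x) = x^r sum_{n>=0} a_n x^n with a_0 = 1.
Substitute y = x^r sum a_n x^n and match x^{r+n}. The recurrence is
  D(n) a_n - 1 a_{n-1} + 2 a_{n-2} = 0,  where D(n) = (r+n)(r+n-1) + (1/2)(r+n) + (-3/2).
  a_n = [1 a_{n-1} - 2 a_{n-2}] / D(n).
Since the indicial polynomial factors as (r - r_1)(r - r_2), D(n) = (r_1 + n - r_1)(r_1 + n - r_2) = n(n + 5/2).
Evaluating step by step (a_0 = 1):
  n = 1: D(1) = 1(1 + 5/2) = 7/2; numerator = 1(1) = 1; a_1 = (1)/(7/2) = 2/7
  n = 2: D(2) = 2(2 + 5/2) = 9; numerator = 1(2/7) - 2(1) = -12/7; a_2 = (-12/7)/(9) = -4/21
  n = 3: D(3) = 3(3 + 5/2) = 33/2; numerator = 1(-4/21) - 2(2/7) = -16/21; a_3 = (-16/21)/(33/2) = -32/693
  n = 4: D(4) = 4(4 + 5/2) = 26; numerator = 1(-32/693) - 2(-4/21) = 232/693; a_4 = (232/693)/(26) = 116/9009

r = 3/2; a_0 = 1; a_1 = 2/7; a_2 = -4/21; a_3 = -32/693; a_4 = 116/9009


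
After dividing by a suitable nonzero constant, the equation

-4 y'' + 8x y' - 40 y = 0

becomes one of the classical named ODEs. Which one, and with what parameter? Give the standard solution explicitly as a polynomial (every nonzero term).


All three coefficients share the factor -4; dividing through by -4 gives  y'' - 2x y' + 10 y = 0.
This matches the Hermite equation y'' - 2x y' + 2n y = 0 with 2n = 10, so n = 5; the polynomial solution is H_5(x).
With y = sum_k a_k x^k, matching x^k gives (k+2)(k+1) a_{k+2} = 2(k - n) a_k = 2(k - 5) a_k. The right side vanishes at k = 5, so the series with the parity of 5 terminates at degree 5.
Standard normalization: leading coefficient of H_n is 2^n, so a_5 = 2^5 = 32. Work downward with a_k = (k+1)(k+2) a_{k+2} / (2(k - n)):
  a_3 = (4)(5)(32) / (2(3 - 5)) = 640/(-4) = -160
  a_1 = (2)(3)(-160) / (2(1 - 5)) = -960/(-8) = 120
Hence H_5(x) = 32 x^5 - 160 x^3 + 120 x.

H_5(x); series = 32 x^5 - 160 x^3 + 120 x


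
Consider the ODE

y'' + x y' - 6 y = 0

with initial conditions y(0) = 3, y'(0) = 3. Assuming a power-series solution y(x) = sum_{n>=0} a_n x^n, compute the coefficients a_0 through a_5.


Ansatz: y(x) = sum_{n>=0} a_n x^n, so y'(x) = sum_{n>=1} n a_n x^(n-1) and y''(x) = sum_{n>=2} n(n-1) a_n x^(n-2).
Substitute into P(x) y'' + Q(x) y' + R(x) y = 0 with P(x) = 1, Q(x) = x, R(x) = -6, and match powers of x.
Initial conditions: a_0 = 3, a_1 = 3.
Setting the coefficient of each power of x to zero and solving order by order (substituting the coefficients already found):
  x^0: 2 a_2 - 6 a_0 = 0  ->  2 a_2 = 6 a_0 = 18  ->  a_2 = 9
  x^1: 6 a_3 - 5 a_1 = 0  ->  6 a_3 = 5 a_1 = 15  ->  a_3 = 5/2
  x^2: 12 a_4 - 4 a_2 = 0  ->  12 a_4 = 4 a_2 = 36  ->  a_4 = 3
  x^3: 20 a_5 - 3 a_3 = 0  ->  20 a_5 = 3 a_3 = 15/2  ->  a_5 = 3/8
Truncated series: y(x) = 3 + 3 x + 9 x^2 + (5/2) x^3 + 3 x^4 + (3/8) x^5 + O(x^6).

a_0 = 3; a_1 = 3; a_2 = 9; a_3 = 5/2; a_4 = 3; a_5 = 3/8


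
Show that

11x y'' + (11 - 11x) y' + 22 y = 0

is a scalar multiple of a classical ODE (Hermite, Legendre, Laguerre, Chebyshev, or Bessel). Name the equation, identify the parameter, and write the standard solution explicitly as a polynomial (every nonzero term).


All three coefficients share the factor 11; dividing through by 11 gives  x y'' + (1 - x) y' + 2 y = 0.
This matches the Laguerre equation x y'' + (1 - x) y' + n y = 0 with n = 2; the polynomial solution is L_2(x).
With y = sum_k a_k x^k, matching x^k gives (k+1)k a_{k+1} + (k+1) a_{k+1} - k a_k + n a_k = 0, i.e. (k+1)^2 a_{k+1} = (k - n) a_k = (k - 2) a_k. The right side vanishes at k = 2, so the series terminates at degree 2.
Standard normalization L_n(0) = 1 gives a_0 = 1. Work upward with a_{k+1} = (k - 2) a_k / (k+1)^2:
  a_1 = (0 - 2)(1) / 1^2 = -2/1 = -2
  a_2 = (1 - 2)(-2) / 2^2 = 2/4 = 1/2
Hence L_2(x) = x^2/2 - 2 x + 1.

L_2(x); series = x^2/2 - 2 x + 1


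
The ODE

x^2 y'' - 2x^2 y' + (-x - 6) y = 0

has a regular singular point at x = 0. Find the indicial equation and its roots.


Divide by x^2 to reach normal form y'' + P_1(x) y' + P_2(x) y = 0 with P_1(x) = -2 and P_2(x) = -1/x - 6/x^2.
x = 0 is a singular point because the y-coefficient -1/x - 6/x^2 has a pole at x = 0.
It is a regular singular point because x P_1(x) = p(x) = -2x and x^2 P_2(x) = q(x) = -x - 6 are polynomials, hence analytic at x = 0.
p(0) = 0,  q(0) = -6.
Indicial equation: r(r-1) + p(0) r + q(0) = 0, i.e. r^2 + (p(0) - 1) r + q(0) = 0, i.e. r^2 - 1 r - 6 = 0.
Discriminant: (-1)^2 - 4(-6) = 25, so r = (1 ± 5)/2.
Solving: r_1 = 3, r_2 = -2.

indicial: r^2 - 1 r - 6 = 0; roots r_1 = 3, r_2 = -2


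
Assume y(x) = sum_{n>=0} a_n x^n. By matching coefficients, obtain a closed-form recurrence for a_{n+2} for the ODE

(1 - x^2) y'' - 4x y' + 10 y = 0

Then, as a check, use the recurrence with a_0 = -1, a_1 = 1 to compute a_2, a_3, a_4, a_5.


Substitute y = sum_n a_n x^n.
(1 - 1 x^2) y'' contributes (n+2)(n+1) a_{n+2} - n(n-1) a_n at x^n.
-4 x y'(x) contributes -4 n a_n at x^n.
10 y(x) contributes 10 a_n at x^n.
Matching x^n: (n+2)(n+1) a_{n+2} + (-n(n-1) - 4 n + 10) a_n = 0.
Thus a_{n+2} = (n(n-1) + 4 n - 10) / ((n+1)(n+2)) * a_n.

Check with a_0 = -1, a_1 = 1 (apply the recurrence for n = 0, 1, 2, 3): a_0 = -1, a_1 = 1, a_2 = 5, a_3 = -1, a_4 = 0, a_5 = -2/5.

a_(n+2) = (n(n-1) + 4 n - 10) / ((n+1)(n+2)) * a_n; check: a_0 = -1, a_1 = 1, a_2 = 5, a_3 = -1, a_4 = 0, a_5 = -2/5


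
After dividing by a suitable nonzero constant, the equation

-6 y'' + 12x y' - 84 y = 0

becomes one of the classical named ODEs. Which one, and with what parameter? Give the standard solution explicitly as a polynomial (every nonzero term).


All three coefficients share the factor -6; dividing through by -6 gives  y'' - 2x y' + 14 y = 0.
This matches the Hermite equation y'' - 2x y' + 2n y = 0 with 2n = 14, so n = 7; the polynomial solution is H_7(x).
With y = sum_k a_k x^k, matching x^k gives (k+2)(k+1) a_{k+2} = 2(k - n) a_k = 2(k - 7) a_k. The right side vanishes at k = 7, so the series with the parity of 7 terminates at degree 7.
Standard normalization: leading coefficient of H_n is 2^n, so a_7 = 2^7 = 128. Work downward with a_k = (k+1)(k+2) a_{k+2} / (2(k - n)):
  a_5 = (6)(7)(128) / (2(5 - 7)) = 5376/(-4) = -1344
  a_3 = (4)(5)(-1344) / (2(3 - 7)) = -26880/(-8) = 3360
  a_1 = (2)(3)(3360) / (2(1 - 7)) = 20160/(-12) = -1680
Hence H_7(x) = 128 x^7 - 1344 x^5 + 3360 x^3 - 1680 x.

H_7(x); series = 128 x^7 - 1344 x^5 + 3360 x^3 - 1680 x


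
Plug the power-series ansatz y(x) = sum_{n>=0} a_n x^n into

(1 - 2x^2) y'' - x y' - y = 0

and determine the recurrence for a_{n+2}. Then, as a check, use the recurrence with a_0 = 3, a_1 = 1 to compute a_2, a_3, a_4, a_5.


Substitute y = sum_n a_n x^n.
(1 - 2 x^2) y'' contributes (n+2)(n+1) a_{n+2} - 2 n(n-1) a_n at x^n.
-x y'(x) contributes -n a_n at x^n.
-y(x) contributes -1 a_n at x^n.
Matching x^n: (n+2)(n+1) a_{n+2} + (-2 n(n-1) - n - 1) a_n = 0.
Thus a_{n+2} = (2 n(n-1) + n + 1) / ((n+1)(n+2)) * a_n.

Check with a_0 = 3, a_1 = 1 (apply the recurrence for n = 0, 1, 2, 3): a_0 = 3, a_1 = 1, a_2 = 3/2, a_3 = 1/3, a_4 = 7/8, a_5 = 4/15.

a_(n+2) = (2 n(n-1) + n + 1) / ((n+1)(n+2)) * a_n; check: a_0 = 3, a_1 = 1, a_2 = 3/2, a_3 = 1/3, a_4 = 7/8, a_5 = 4/15


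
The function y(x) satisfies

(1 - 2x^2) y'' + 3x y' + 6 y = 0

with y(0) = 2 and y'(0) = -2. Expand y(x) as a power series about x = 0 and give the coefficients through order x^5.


Ansatz: y(x) = sum_{n>=0} a_n x^n, so y'(x) = sum_{n>=1} n a_n x^(n-1) and y''(x) = sum_{n>=2} n(n-1) a_n x^(n-2).
Substitute into P(x) y'' + Q(x) y' + R(x) y = 0 with P(x) = 1 - 2x^2, Q(x) = 3x, R(x) = 6, and match powers of x.
Initial conditions: a_0 = 2, a_1 = -2.
Setting the coefficient of each power of x to zero and solving order by order (substituting the coefficients already found):
  x^0: 2 a_2 + 6 a_0 = 0  ->  2 a_2 = -6 a_0 = -12  ->  a_2 = -6
  x^1: 6 a_3 + 9 a_1 = 0  ->  6 a_3 = -9 a_1 = 18  ->  a_3 = 3
  x^2: 12 a_4 + 8 a_2 = 0  ->  12 a_4 = -8 a_2 = 48  ->  a_4 = 4
  x^3: 20 a_5 + 3 a_3 = 0  ->  20 a_5 = -3 a_3 = -9  ->  a_5 = -9/20
Truncated series: y(x) = 2 - 2 x - 6 x^2 + 3 x^3 + 4 x^4 - (9/20) x^5 + O(x^6).

a_0 = 2; a_1 = -2; a_2 = -6; a_3 = 3; a_4 = 4; a_5 = -9/20


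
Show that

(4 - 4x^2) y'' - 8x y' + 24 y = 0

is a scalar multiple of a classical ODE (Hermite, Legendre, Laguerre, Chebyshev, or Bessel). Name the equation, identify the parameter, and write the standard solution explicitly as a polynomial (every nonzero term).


All three coefficients share the factor 4; dividing through by 4 gives  (1 - x^2) y'' - 2x y' + 6 y = 0.
This matches the Legendre equation (1 - x^2) y'' - 2x y' + n(n+1) y = 0 (note the -2x y' term) with n(n+1) = 6, so n = 2; the polynomial solution is P_2(x).
With y = sum_k a_k x^k, matching x^k gives (k+2)(k+1) a_{k+2} = [k(k+1) - n(n+1)] a_k = (k - 2)(k + 3) a_k. The right side vanishes at k = 2, so the series with the parity of 2 terminates at degree 2.
Standard normalization (P_n(1) = 1): leading coefficient (2n)!/(2^n (n!)^2) = 24/(4*4) = 3/2, so a_2 = 3/2. Work downward with a_k = (k+1)(k+2) a_{k+2} / ((k - 2)(k + 3)):
  a_0 = (1)(2)(3/2) / ((0 - 2)(0 + 3)) = 3/(-6) = -1/2
Hence P_2(x) = 3 x^2/2 - 1/2.

P_2(x); series = 3 x^2/2 - 1/2


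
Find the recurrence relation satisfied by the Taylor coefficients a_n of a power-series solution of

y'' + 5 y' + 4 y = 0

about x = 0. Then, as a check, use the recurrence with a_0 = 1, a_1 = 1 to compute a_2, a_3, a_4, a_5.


Substitute y = sum_n a_n x^n.
y''(x) has coefficient (n+2)(n+1) a_{n+2} at x^n;
5 y'(x) has coefficient 5 (n+1) a_{n+1} at x^n;
4 y(x) has coefficient 4 a_n at x^n.
Matching x^n: (n+2)(n+1) a_{n+2} + 5 (n+1) a_{n+1} + 4 a_n = 0.
Thus a_{n+2} = [-5 (n+1) a_{n+1} - 4 a_n] / ((n+1)(n+2)).

Check with a_0 = 1, a_1 = 1 (apply the recurrence for n = 0, 1, 2, 3): a_0 = 1, a_1 = 1, a_2 = -9/2, a_3 = 41/6, a_4 = -169/24, a_5 = 227/40.

a_(n+2) = [-5 (n+1) a_(n+1) - 4 a_n] / ((n+1)(n+2)); check: a_0 = 1, a_1 = 1, a_2 = -9/2, a_3 = 41/6, a_4 = -169/24, a_5 = 227/40


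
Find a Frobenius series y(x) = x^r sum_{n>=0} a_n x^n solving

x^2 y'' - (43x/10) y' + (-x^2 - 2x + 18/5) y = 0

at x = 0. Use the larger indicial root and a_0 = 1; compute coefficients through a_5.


Write in Frobenius form y'' + (p(x)/x) y' + (q(x)/x^2) y = 0:
  p(x) = -43/10,  q(x) = -x^2 - 2x + 18/5.
Indicial equation: r(r-1) + (-43/10) r + (18/5) = 0 -> roots r_1 = 9/2, r_2 = 4/5.
Take r = r_1 = 9/2. Let y(x) = x^r sum_{n>=0} a_n x^n with a_0 = 1.
Substitute y = x^r sum a_n x^n and match x^{r+n}. The recurrence is
  D(n) a_n - 2 a_{n-1} - 1 a_{n-2} = 0,  where D(n) = (r+n)(r+n-1) + (-43/10)(r+n) + (18/5).
  a_n = [2 a_{n-1} + 1 a_{n-2}] / D(n).
Since the indicial polynomial factors as (r - r_1)(r - r_2), D(n) = (r_1 + n - r_1)(r_1 + n - r_2) = n(n + 37/10).
Evaluating step by step (a_0 = 1):
  n = 1: D(1) = 1(1 + 37/10) = 47/10; numerator = 2(1) = 2; a_1 = (2)/(47/10) = 20/47
  n = 2: D(2) = 2(2 + 37/10) = 57/5; numerator = 2(20/47) + 1(1) = 87/47; a_2 = (87/47)/(57/5) = 145/893
  n = 3: D(3) = 3(3 + 37/10) = 201/10; numerator = 2(145/893) + 1(20/47) = 670/893; a_3 = (670/893)/(201/10) = 100/2679
  n = 4: D(4) = 4(4 + 37/10) = 154/5; numerator = 2(100/2679) + 1(145/893) = 635/2679; a_4 = (635/2679)/(154/5) = 3175/412566
  n = 5: D(5) = 5(5 + 37/10) = 87/2; numerator = 2(3175/412566) + 1(100/2679) = 3625/68761; a_5 = (3625/68761)/(87/2) = 250/206283

r = 9/2; a_0 = 1; a_1 = 20/47; a_2 = 145/893; a_3 = 100/2679; a_4 = 3175/412566; a_5 = 250/206283


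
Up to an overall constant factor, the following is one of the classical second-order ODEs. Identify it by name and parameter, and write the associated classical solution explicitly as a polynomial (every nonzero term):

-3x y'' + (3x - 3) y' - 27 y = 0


All three coefficients share the factor -3; dividing through by -3 gives  x y'' + (1 - x) y' + 9 y = 0.
This matches the Laguerre equation x y'' + (1 - x) y' + n y = 0 with n = 9; the polynomial solution is L_9(x).
With y = sum_k a_k x^k, matching x^k gives (k+1)k a_{k+1} + (k+1) a_{k+1} - k a_k + n a_k = 0, i.e. (k+1)^2 a_{k+1} = (k - n) a_k = (k - 9) a_k. The right side vanishes at k = 9, so the series terminates at degree 9.
Standard normalization L_n(0) = 1 gives a_0 = 1. Work upward with a_{k+1} = (k - 9) a_k / (k+1)^2:
  a_1 = (0 - 9)(1) / 1^2 = -9/1 = -9
  a_2 = (1 - 9)(-9) / 2^2 = 72/4 = 18
  a_3 = (2 - 9)(18) / 3^2 = -126/9 = -14
  a_4 = (3 - 9)(-14) / 4^2 = 84/16 = 21/4
  a_5 = (4 - 9)(21/4) / 5^2 = (-105/4)/25 = -21/20
  a_6 = (5 - 9)(-21/20) / 6^2 = (21/5)/36 = 7/60
  a_7 = (6 - 9)(7/60) / 7^2 = (-7/20)/49 = -1/140
  a_8 = (7 - 9)(-1/140) / 8^2 = (1/70)/64 = 1/4480
  a_9 = (8 - 9)(1/4480) / 9^2 = (-1/4480)/81 = -1/362880
Hence L_9(x) = -x^9/362880 + x^8/4480 - x^7/140 + 7 x^6/60 - 21 x^5/20 + 21 x^4/4 - 14 x^3 + 18 x^2 - 9 x + 1.

L_9(x); series = -x^9/362880 + x^8/4480 - x^7/140 + 7 x^6/60 - 21 x^5/20 + 21 x^4/4 - 14 x^3 + 18 x^2 - 9 x + 1


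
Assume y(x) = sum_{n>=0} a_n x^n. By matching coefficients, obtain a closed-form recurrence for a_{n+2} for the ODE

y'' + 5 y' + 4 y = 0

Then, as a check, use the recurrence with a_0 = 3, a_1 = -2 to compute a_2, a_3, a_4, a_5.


Substitute y = sum_n a_n x^n.
y''(x) has coefficient (n+2)(n+1) a_{n+2} at x^n;
5 y'(x) has coefficient 5 (n+1) a_{n+1} at x^n;
4 y(x) has coefficient 4 a_n at x^n.
Matching x^n: (n+2)(n+1) a_{n+2} + 5 (n+1) a_{n+1} + 4 a_n = 0.
Thus a_{n+2} = [-5 (n+1) a_{n+1} - 4 a_n] / ((n+1)(n+2)).

Check with a_0 = 3, a_1 = -2 (apply the recurrence for n = 0, 1, 2, 3): a_0 = 3, a_1 = -2, a_2 = -1, a_3 = 3, a_4 = -41/12, a_5 = 169/60.

a_(n+2) = [-5 (n+1) a_(n+1) - 4 a_n] / ((n+1)(n+2)); check: a_0 = 3, a_1 = -2, a_2 = -1, a_3 = 3, a_4 = -41/12, a_5 = 169/60


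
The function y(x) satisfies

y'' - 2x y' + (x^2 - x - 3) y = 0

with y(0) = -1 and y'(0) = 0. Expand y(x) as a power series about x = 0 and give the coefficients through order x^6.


Ansatz: y(x) = sum_{n>=0} a_n x^n, so y'(x) = sum_{n>=1} n a_n x^(n-1) and y''(x) = sum_{n>=2} n(n-1) a_n x^(n-2).
Substitute into P(x) y'' + Q(x) y' + R(x) y = 0 with P(x) = 1, Q(x) = -2x, R(x) = x^2 - x - 3, and match powers of x.
Initial conditions: a_0 = -1, a_1 = 0.
Setting the coefficient of each power of x to zero and solving order by order (substituting the coefficients already found):
  x^0: 2 a_2 - 3 a_0 = 0  ->  2 a_2 = 3 a_0 = -3  ->  a_2 = -3/2
  x^1: 6 a_3 - 5 a_1 - a_0 = 0  ->  6 a_3 = 5 a_1 + a_0 = -1  ->  a_3 = -1/6
  x^2: 12 a_4 - 7 a_2 - a_1 + a_0 = 0  ->  12 a_4 = 7 a_2 + a_1 - a_0 = -19/2  ->  a_4 = -19/24
  x^3: 20 a_5 - 9 a_3 - a_2 + a_1 = 0  ->  20 a_5 = 9 a_3 + a_2 - a_1 = -3  ->  a_5 = -3/20
  x^4: 30 a_6 - 11 a_4 - a_3 + a_2 = 0  ->  30 a_6 = 11 a_4 + a_3 - a_2 = -59/8  ->  a_6 = -59/240
Truncated series: y(x) = -1 - (3/2) x^2 - (1/6) x^3 - (19/24) x^4 - (3/20) x^5 - (59/240) x^6 + O(x^7).

a_0 = -1; a_1 = 0; a_2 = -3/2; a_3 = -1/6; a_4 = -19/24; a_5 = -3/20; a_6 = -59/240


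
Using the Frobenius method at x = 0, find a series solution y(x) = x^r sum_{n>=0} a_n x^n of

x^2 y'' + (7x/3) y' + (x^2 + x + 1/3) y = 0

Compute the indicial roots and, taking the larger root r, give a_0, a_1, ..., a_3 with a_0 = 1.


Write in Frobenius form y'' + (p(x)/x) y' + (q(x)/x^2) y = 0:
  p(x) = 7/3,  q(x) = x^2 + x + 1/3.
Indicial equation: r(r-1) + (7/3) r + (1/3) = 0 -> roots r_1 = -1/3, r_2 = -1.
Take r = r_1 = -1/3. Let y(x) = x^r sum_{n>=0} a_n x^n with a_0 = 1.
Substitute y = x^r sum a_n x^n and match x^{r+n}. The recurrence is
  D(n) a_n + 1 a_{n-1} + 1 a_{n-2} = 0,  where D(n) = (r+n)(r+n-1) + (7/3)(r+n) + (1/3).
  a_n = [-1 a_{n-1} - 1 a_{n-2}] / D(n).
Since the indicial polynomial factors as (r - r_1)(r - r_2), D(n) = (r_1 + n - r_1)(r_1 + n - r_2) = n(n + 2/3).
Evaluating step by step (a_0 = 1):
  n = 1: D(1) = 1(1 + 2/3) = 5/3; numerator = -1(1) = -1; a_1 = (-1)/(5/3) = -3/5
  n = 2: D(2) = 2(2 + 2/3) = 16/3; numerator = -1(-3/5) - 1(1) = -2/5; a_2 = (-2/5)/(16/3) = -3/40
  n = 3: D(3) = 3(3 + 2/3) = 11; numerator = -1(-3/40) - 1(-3/5) = 27/40; a_3 = (27/40)/(11) = 27/440

r = -1/3; a_0 = 1; a_1 = -3/5; a_2 = -3/40; a_3 = 27/440


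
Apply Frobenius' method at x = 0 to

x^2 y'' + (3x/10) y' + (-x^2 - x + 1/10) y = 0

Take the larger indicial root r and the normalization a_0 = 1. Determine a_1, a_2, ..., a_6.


Write in Frobenius form y'' + (p(x)/x) y' + (q(x)/x^2) y = 0:
  p(x) = 3/10,  q(x) = -x^2 - x + 1/10.
Indicial equation: r(r-1) + (3/10) r + (1/10) = 0 -> roots r_1 = 1/2, r_2 = 1/5.
Take r = r_1 = 1/2. Let y(x) = x^r sum_{n>=0} a_n x^n with a_0 = 1.
Substitute y = x^r sum a_n x^n and match x^{r+n}. The recurrence is
  D(n) a_n - 1 a_{n-1} - 1 a_{n-2} = 0,  where D(n) = (r+n)(r+n-1) + (3/10)(r+n) + (1/10).
  a_n = [1 a_{n-1} + 1 a_{n-2}] / D(n).
Since the indicial polynomial factors as (r - r_1)(r - r_2), D(n) = (r_1 + n - r_1)(r_1 + n - r_2) = n(n + 3/10).
Evaluating step by step (a_0 = 1):
  n = 1: D(1) = 1(1 + 3/10) = 13/10; numerator = 1(1) = 1; a_1 = (1)/(13/10) = 10/13
  n = 2: D(2) = 2(2 + 3/10) = 23/5; numerator = 1(10/13) + 1(1) = 23/13; a_2 = (23/13)/(23/5) = 5/13
  n = 3: D(3) = 3(3 + 3/10) = 99/10; numerator = 1(5/13) + 1(10/13) = 15/13; a_3 = (15/13)/(99/10) = 50/429
  n = 4: D(4) = 4(4 + 3/10) = 86/5; numerator = 1(50/429) + 1(5/13) = 215/429; a_4 = (215/429)/(86/5) = 25/858
  n = 5: D(5) = 5(5 + 3/10) = 53/2; numerator = 1(25/858) + 1(50/429) = 125/858; a_5 = (125/858)/(53/2) = 125/22737
  n = 6: D(6) = 6(6 + 3/10) = 189/5; numerator = 1(125/22737) + 1(25/858) = 525/15158; a_6 = (525/15158)/(189/5) = 125/136422

r = 1/2; a_0 = 1; a_1 = 10/13; a_2 = 5/13; a_3 = 50/429; a_4 = 25/858; a_5 = 125/22737; a_6 = 125/136422


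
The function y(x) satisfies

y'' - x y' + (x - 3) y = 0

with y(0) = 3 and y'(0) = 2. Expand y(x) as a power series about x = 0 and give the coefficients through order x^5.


Ansatz: y(x) = sum_{n>=0} a_n x^n, so y'(x) = sum_{n>=1} n a_n x^(n-1) and y''(x) = sum_{n>=2} n(n-1) a_n x^(n-2).
Substitute into P(x) y'' + Q(x) y' + R(x) y = 0 with P(x) = 1, Q(x) = -x, R(x) = x - 3, and match powers of x.
Initial conditions: a_0 = 3, a_1 = 2.
Setting the coefficient of each power of x to zero and solving order by order (substituting the coefficients already found):
  x^0: 2 a_2 - 3 a_0 = 0  ->  2 a_2 = 3 a_0 = 9  ->  a_2 = 9/2
  x^1: 6 a_3 - 4 a_1 + a_0 = 0  ->  6 a_3 = 4 a_1 - a_0 = 5  ->  a_3 = 5/6
  x^2: 12 a_4 - 5 a_2 + a_1 = 0  ->  12 a_4 = 5 a_2 - a_1 = 41/2  ->  a_4 = 41/24
  x^3: 20 a_5 - 6 a_3 + a_2 = 0  ->  20 a_5 = 6 a_3 - a_2 = 1/2  ->  a_5 = 1/40
Truncated series: y(x) = 3 + 2 x + (9/2) x^2 + (5/6) x^3 + (41/24) x^4 + (1/40) x^5 + O(x^6).

a_0 = 3; a_1 = 2; a_2 = 9/2; a_3 = 5/6; a_4 = 41/24; a_5 = 1/40


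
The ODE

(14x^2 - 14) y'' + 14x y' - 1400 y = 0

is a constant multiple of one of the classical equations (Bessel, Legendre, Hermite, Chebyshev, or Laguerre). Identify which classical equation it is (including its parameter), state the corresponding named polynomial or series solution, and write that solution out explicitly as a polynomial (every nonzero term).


All three coefficients share the factor -14; dividing through by -14 gives  (1 - x^2) y'' - x y' + 100 y = 0.
This matches the Chebyshev equation (1 - x^2) y'' - x y' + n^2 y = 0 (note the -x y' term, not -2x y') with n^2 = 100, so n = 10; the polynomial solution is T_10(x).
With y = sum_k a_k x^k, matching x^k gives (k+2)(k+1) a_{k+2} = (k^2 - n^2) a_k = (k - 10)(k + 10) a_k. The right side vanishes at k = 10, so the series with the parity of 10 terminates at degree 10.
Standard normalization: leading coefficient of T_n is 2^(n-1), so a_10 = 2^9 = 512. Work downward with a_k = (k+1)(k+2) a_{k+2} / ((k - 10)(k + 10)):
  a_8 = (9)(10)(512) / ((8 - 10)(8 + 10)) = 46080/(-36) = -1280
  a_6 = (7)(8)(-1280) / ((6 - 10)(6 + 10)) = -71680/(-64) = 1120
  a_4 = (5)(6)(1120) / ((4 - 10)(4 + 10)) = 33600/(-84) = -400
  a_2 = (3)(4)(-400) / ((2 - 10)(2 + 10)) = -4800/(-96) = 50
  a_0 = (1)(2)(50) / ((0 - 10)(0 + 10)) = 100/(-100) = -1
Hence T_10(x) = 512 x^10 - 1280 x^8 + 1120 x^6 - 400 x^4 + 50 x^2 - 1.

T_10(x); series = 512 x^10 - 1280 x^8 + 1120 x^6 - 400 x^4 + 50 x^2 - 1


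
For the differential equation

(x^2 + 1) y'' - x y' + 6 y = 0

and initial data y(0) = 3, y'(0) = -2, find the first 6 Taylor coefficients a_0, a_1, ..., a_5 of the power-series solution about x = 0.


Ansatz: y(x) = sum_{n>=0} a_n x^n, so y'(x) = sum_{n>=1} n a_n x^(n-1) and y''(x) = sum_{n>=2} n(n-1) a_n x^(n-2).
Substitute into P(x) y'' + Q(x) y' + R(x) y = 0 with P(x) = x^2 + 1, Q(x) = -x, R(x) = 6, and match powers of x.
Initial conditions: a_0 = 3, a_1 = -2.
Setting the coefficient of each power of x to zero and solving order by order (substituting the coefficients already found):
  x^0: 2 a_2 + 6 a_0 = 0  ->  2 a_2 = -6 a_0 = -18  ->  a_2 = -9
  x^1: 6 a_3 + 5 a_1 = 0  ->  6 a_3 = -5 a_1 = 10  ->  a_3 = 5/3
  x^2: 12 a_4 + 6 a_2 = 0  ->  12 a_4 = -6 a_2 = 54  ->  a_4 = 9/2
  x^3: 20 a_5 + 9 a_3 = 0  ->  20 a_5 = -9 a_3 = -15  ->  a_5 = -3/4
Truncated series: y(x) = 3 - 2 x - 9 x^2 + (5/3) x^3 + (9/2) x^4 - (3/4) x^5 + O(x^6).

a_0 = 3; a_1 = -2; a_2 = -9; a_3 = 5/3; a_4 = 9/2; a_5 = -3/4


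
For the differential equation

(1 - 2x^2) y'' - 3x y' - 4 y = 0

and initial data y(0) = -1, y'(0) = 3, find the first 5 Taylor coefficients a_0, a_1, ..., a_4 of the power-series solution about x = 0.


Ansatz: y(x) = sum_{n>=0} a_n x^n, so y'(x) = sum_{n>=1} n a_n x^(n-1) and y''(x) = sum_{n>=2} n(n-1) a_n x^(n-2).
Substitute into P(x) y'' + Q(x) y' + R(x) y = 0 with P(x) = 1 - 2x^2, Q(x) = -3x, R(x) = -4, and match powers of x.
Initial conditions: a_0 = -1, a_1 = 3.
Setting the coefficient of each power of x to zero and solving order by order (substituting the coefficients already found):
  x^0: 2 a_2 - 4 a_0 = 0  ->  2 a_2 = 4 a_0 = -4  ->  a_2 = -2
  x^1: 6 a_3 - 7 a_1 = 0  ->  6 a_3 = 7 a_1 = 21  ->  a_3 = 7/2
  x^2: 12 a_4 - 14 a_2 = 0  ->  12 a_4 = 14 a_2 = -28  ->  a_4 = -7/3
Truncated series: y(x) = -1 + 3 x - 2 x^2 + (7/2) x^3 - (7/3) x^4 + O(x^5).

a_0 = -1; a_1 = 3; a_2 = -2; a_3 = 7/2; a_4 = -7/3


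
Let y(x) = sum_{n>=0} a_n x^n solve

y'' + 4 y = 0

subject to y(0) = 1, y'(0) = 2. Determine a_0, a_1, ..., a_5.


Ansatz: y(x) = sum_{n>=0} a_n x^n, so y'(x) = sum_{n>=1} n a_n x^(n-1) and y''(x) = sum_{n>=2} n(n-1) a_n x^(n-2).
Substitute into P(x) y'' + Q(x) y' + R(x) y = 0 with P(x) = 1, Q(x) = 0, R(x) = 4, and match powers of x.
Initial conditions: a_0 = 1, a_1 = 2.
Setting the coefficient of each power of x to zero and solving order by order (substituting the coefficients already found):
  x^0: 2 a_2 + 4 a_0 = 0  ->  2 a_2 = -4 a_0 = -4  ->  a_2 = -2
  x^1: 6 a_3 + 4 a_1 = 0  ->  6 a_3 = -4 a_1 = -8  ->  a_3 = -4/3
  x^2: 12 a_4 + 4 a_2 = 0  ->  12 a_4 = -4 a_2 = 8  ->  a_4 = 2/3
  x^3: 20 a_5 + 4 a_3 = 0  ->  20 a_5 = -4 a_3 = 16/3  ->  a_5 = 4/15
Truncated series: y(x) = 1 + 2 x - 2 x^2 - (4/3) x^3 + (2/3) x^4 + (4/15) x^5 + O(x^6).

a_0 = 1; a_1 = 2; a_2 = -2; a_3 = -4/3; a_4 = 2/3; a_5 = 4/15


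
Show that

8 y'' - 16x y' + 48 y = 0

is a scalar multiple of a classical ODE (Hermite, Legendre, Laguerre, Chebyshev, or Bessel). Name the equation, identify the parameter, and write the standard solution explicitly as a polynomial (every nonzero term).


All three coefficients share the factor 8; dividing through by 8 gives  y'' - 2x y' + 6 y = 0.
This matches the Hermite equation y'' - 2x y' + 2n y = 0 with 2n = 6, so n = 3; the polynomial solution is H_3(x).
With y = sum_k a_k x^k, matching x^k gives (k+2)(k+1) a_{k+2} = 2(k - n) a_k = 2(k - 3) a_k. The right side vanishes at k = 3, so the series with the parity of 3 terminates at degree 3.
Standard normalization: leading coefficient of H_n is 2^n, so a_3 = 2^3 = 8. Work downward with a_k = (k+1)(k+2) a_{k+2} / (2(k - n)):
  a_1 = (2)(3)(8) / (2(1 - 3)) = 48/(-4) = -12
Hence H_3(x) = 8 x^3 - 12 x.

H_3(x); series = 8 x^3 - 12 x


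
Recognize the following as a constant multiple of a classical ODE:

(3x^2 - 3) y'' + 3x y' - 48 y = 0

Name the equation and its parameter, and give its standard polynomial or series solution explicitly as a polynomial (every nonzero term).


All three coefficients share the factor -3; dividing through by -3 gives  (1 - x^2) y'' - x y' + 16 y = 0.
This matches the Chebyshev equation (1 - x^2) y'' - x y' + n^2 y = 0 (note the -x y' term, not -2x y') with n^2 = 16, so n = 4; the polynomial solution is T_4(x).
With y = sum_k a_k x^k, matching x^k gives (k+2)(k+1) a_{k+2} = (k^2 - n^2) a_k = (k - 4)(k + 4) a_k. The right side vanishes at k = 4, so the series with the parity of 4 terminates at degree 4.
Standard normalization: leading coefficient of T_n is 2^(n-1), so a_4 = 2^3 = 8. Work downward with a_k = (k+1)(k+2) a_{k+2} / ((k - 4)(k + 4)):
  a_2 = (3)(4)(8) / ((2 - 4)(2 + 4)) = 96/(-12) = -8
  a_0 = (1)(2)(-8) / ((0 - 4)(0 + 4)) = -16/(-16) = 1
Hence T_4(x) = 8 x^4 - 8 x^2 + 1.

T_4(x); series = 8 x^4 - 8 x^2 + 1


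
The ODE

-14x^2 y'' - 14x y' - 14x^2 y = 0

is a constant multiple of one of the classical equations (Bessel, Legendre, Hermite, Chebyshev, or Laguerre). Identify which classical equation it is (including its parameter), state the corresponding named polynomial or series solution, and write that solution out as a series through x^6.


All three coefficients share the factor -14; dividing through by -14 gives  x^2 y'' + x y' + x^2 y = 0.
This matches the Bessel equation x^2 y'' + x y' + (x^2 - nu^2) y = 0 with nu^2 = 0, so nu = 0; the solution bounded at x = 0 is J_0(x).
Frobenius at x = 0: indicial roots ±nu; for r = nu the recurrence k(k + 2nu) c_k = -c_{k-2} gives the standard series J_nu(x) = sum_{k>=0} (-1)^k / (k! (k+nu)!) (x/2)^(2k+nu). Evaluate the first 4 terms:
  k = 0: (-1)^0 / (0! * 0! * 2^0) x^0 = 1/(1*1*1) x^0 = (1) x^0
  k = 1: (-1)^1 / (1! * 1! * 2^2) x^2 = -1/(1*1*4) x^2 = (-1/4) x^2
  k = 2: (-1)^2 / (2! * 2! * 2^4) x^4 = 1/(2*2*16) x^4 = (1/64) x^4
  k = 3: (-1)^3 / (3! * 3! * 2^6) x^6 = -1/(6*6*64) x^6 = (-1/2304) x^6
Hence J_0(x) = -x^6/2304 + x^4/64 - x^2/4 + 1 + ....

J_0(x); series = -x^6/2304 + x^4/64 - x^2/4 + 1


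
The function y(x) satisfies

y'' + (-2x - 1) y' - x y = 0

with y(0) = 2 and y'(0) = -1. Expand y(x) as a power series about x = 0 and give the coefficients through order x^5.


Ansatz: y(x) = sum_{n>=0} a_n x^n, so y'(x) = sum_{n>=1} n a_n x^(n-1) and y''(x) = sum_{n>=2} n(n-1) a_n x^(n-2).
Substitute into P(x) y'' + Q(x) y' + R(x) y = 0 with P(x) = 1, Q(x) = -2x - 1, R(x) = -x, and match powers of x.
Initial conditions: a_0 = 2, a_1 = -1.
Setting the coefficient of each power of x to zero and solving order by order (substituting the coefficients already found):
  x^0: 2 a_2 - a_1 = 0  ->  2 a_2 = a_1 = -1  ->  a_2 = -1/2
  x^1: 6 a_3 - 2 a_2 - 2 a_1 - a_0 = 0  ->  6 a_3 = 2 a_2 + 2 a_1 + a_0 = -1  ->  a_3 = -1/6
  x^2: 12 a_4 - 3 a_3 - 4 a_2 - a_1 = 0  ->  12 a_4 = 3 a_3 + 4 a_2 + a_1 = -7/2  ->  a_4 = -7/24
  x^3: 20 a_5 - 4 a_4 - 6 a_3 - a_2 = 0  ->  20 a_5 = 4 a_4 + 6 a_3 + a_2 = -8/3  ->  a_5 = -2/15
Truncated series: y(x) = 2 - x - (1/2) x^2 - (1/6) x^3 - (7/24) x^4 - (2/15) x^5 + O(x^6).

a_0 = 2; a_1 = -1; a_2 = -1/2; a_3 = -1/6; a_4 = -7/24; a_5 = -2/15


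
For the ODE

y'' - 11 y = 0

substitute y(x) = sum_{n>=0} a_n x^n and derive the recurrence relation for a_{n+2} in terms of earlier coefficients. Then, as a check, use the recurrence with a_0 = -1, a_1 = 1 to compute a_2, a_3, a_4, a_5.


Substitute y = sum_n a_n x^n into y'' + (const) y = 0.
y''(x) = sum_{n>=0} (n+2)(n+1) a_{n+2} x^n.
The ODE becomes sum_n [(n+2)(n+1) a_{n+2} - 11 a_n] x^n = 0.
Setting each coefficient to zero gives the recurrence:
  (n+2)(n+1) a_{n+2} - 11 a_n = 0,
  a_{n+2} = 11 / ((n+1)(n+2)) a_n.

Check with a_0 = -1, a_1 = 1 (apply the recurrence for n = 0, 1, 2, 3): a_0 = -1, a_1 = 1, a_2 = -11/2, a_3 = 11/6, a_4 = -121/24, a_5 = 121/120.

a_{n+2} = 11/((n+1)(n+2)) * a_n; check: a_0 = -1, a_1 = 1, a_2 = -11/2, a_3 = 11/6, a_4 = -121/24, a_5 = 121/120


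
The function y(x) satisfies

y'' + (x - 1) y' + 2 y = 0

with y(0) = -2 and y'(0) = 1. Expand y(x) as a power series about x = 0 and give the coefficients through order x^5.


Ansatz: y(x) = sum_{n>=0} a_n x^n, so y'(x) = sum_{n>=1} n a_n x^(n-1) and y''(x) = sum_{n>=2} n(n-1) a_n x^(n-2).
Substitute into P(x) y'' + Q(x) y' + R(x) y = 0 with P(x) = 1, Q(x) = x - 1, R(x) = 2, and match powers of x.
Initial conditions: a_0 = -2, a_1 = 1.
Setting the coefficient of each power of x to zero and solving order by order (substituting the coefficients already found):
  x^0: 2 a_2 - a_1 + 2 a_0 = 0  ->  2 a_2 = a_1 - 2 a_0 = 5  ->  a_2 = 5/2
  x^1: 6 a_3 - 2 a_2 + 3 a_1 = 0  ->  6 a_3 = 2 a_2 - 3 a_1 = 2  ->  a_3 = 1/3
  x^2: 12 a_4 - 3 a_3 + 4 a_2 = 0  ->  12 a_4 = 3 a_3 - 4 a_2 = -9  ->  a_4 = -3/4
  x^3: 20 a_5 - 4 a_4 + 5 a_3 = 0  ->  20 a_5 = 4 a_4 - 5 a_3 = -14/3  ->  a_5 = -7/30
Truncated series: y(x) = -2 + x + (5/2) x^2 + (1/3) x^3 - (3/4) x^4 - (7/30) x^5 + O(x^6).

a_0 = -2; a_1 = 1; a_2 = 5/2; a_3 = 1/3; a_4 = -3/4; a_5 = -7/30


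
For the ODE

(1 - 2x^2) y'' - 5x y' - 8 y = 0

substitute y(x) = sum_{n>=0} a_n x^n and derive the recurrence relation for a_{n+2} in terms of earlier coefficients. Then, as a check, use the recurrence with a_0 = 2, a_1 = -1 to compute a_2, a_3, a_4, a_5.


Substitute y = sum_n a_n x^n.
(1 - 2 x^2) y'' contributes (n+2)(n+1) a_{n+2} - 2 n(n-1) a_n at x^n.
-5 x y'(x) contributes -5 n a_n at x^n.
-8 y(x) contributes -8 a_n at x^n.
Matching x^n: (n+2)(n+1) a_{n+2} + (-2 n(n-1) - 5 n - 8) a_n = 0.
Thus a_{n+2} = (2 n(n-1) + 5 n + 8) / ((n+1)(n+2)) * a_n.

Check with a_0 = 2, a_1 = -1 (apply the recurrence for n = 0, 1, 2, 3): a_0 = 2, a_1 = -1, a_2 = 8, a_3 = -13/6, a_4 = 44/3, a_5 = -91/24.

a_(n+2) = (2 n(n-1) + 5 n + 8) / ((n+1)(n+2)) * a_n; check: a_0 = 2, a_1 = -1, a_2 = 8, a_3 = -13/6, a_4 = 44/3, a_5 = -91/24


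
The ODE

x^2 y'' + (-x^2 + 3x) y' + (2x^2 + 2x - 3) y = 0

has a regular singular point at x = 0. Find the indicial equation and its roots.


Divide by x^2 to reach normal form y'' + P_1(x) y' + P_2(x) y = 0 with P_1(x) = -1 + 3/x and P_2(x) = 2 + 2/x - 3/x^2.
x = 0 is a singular point because the y'-coefficient -1 + 3/x has a pole at x = 0 and the y-coefficient 2 + 2/x - 3/x^2 has a pole at x = 0.
It is a regular singular point because x P_1(x) = p(x) = 3 - x and x^2 P_2(x) = q(x) = 2x^2 + 2x - 3 are polynomials, hence analytic at x = 0.
p(0) = 3,  q(0) = -3.
Indicial equation: r(r-1) + p(0) r + q(0) = 0, i.e. r^2 + (p(0) - 1) r + q(0) = 0, i.e. r^2 + 2 r - 3 = 0.
Discriminant: (2)^2 - 4(-3) = 16, so r = (-2 ± 4)/2.
Solving: r_1 = 1, r_2 = -3.

indicial: r^2 + 2 r - 3 = 0; roots r_1 = 1, r_2 = -3


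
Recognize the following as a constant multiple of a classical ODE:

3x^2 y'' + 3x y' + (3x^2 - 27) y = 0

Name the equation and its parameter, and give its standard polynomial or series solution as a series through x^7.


All three coefficients share the factor 3; dividing through by 3 gives  x^2 y'' + x y' + (x^2 - 9) y = 0.
This matches the Bessel equation x^2 y'' + x y' + (x^2 - nu^2) y = 0 with nu^2 = 9, so nu = 3; the solution bounded at x = 0 is J_3(x).
Frobenius at x = 0: indicial roots ±nu; for r = nu the recurrence k(k + 2nu) c_k = -c_{k-2} gives the standard series J_nu(x) = sum_{k>=0} (-1)^k / (k! (k+nu)!) (x/2)^(2k+nu). Evaluate the first 3 terms:
  k = 0: (-1)^0 / (0! * 3! * 2^3) x^3 = 1/(1*6*8) x^3 = (1/48) x^3
  k = 1: (-1)^1 / (1! * 4! * 2^5) x^5 = -1/(1*24*32) x^5 = (-1/768) x^5
  k = 2: (-1)^2 / (2! * 5! * 2^7) x^7 = 1/(2*120*128) x^7 = (1/30720) x^7
Hence J_3(x) = x^7/30720 - x^5/768 + x^3/48 + ....

J_3(x); series = x^7/30720 - x^5/768 + x^3/48


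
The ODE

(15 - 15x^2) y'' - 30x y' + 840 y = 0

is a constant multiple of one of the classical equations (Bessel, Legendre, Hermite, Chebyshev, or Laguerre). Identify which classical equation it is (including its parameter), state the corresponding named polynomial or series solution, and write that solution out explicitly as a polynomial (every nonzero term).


All three coefficients share the factor 15; dividing through by 15 gives  (1 - x^2) y'' - 2x y' + 56 y = 0.
This matches the Legendre equation (1 - x^2) y'' - 2x y' + n(n+1) y = 0 (note the -2x y' term) with n(n+1) = 56, so n = 7; the polynomial solution is P_7(x).
With y = sum_k a_k x^k, matching x^k gives (k+2)(k+1) a_{k+2} = [k(k+1) - n(n+1)] a_k = (k - 7)(k + 8) a_k. The right side vanishes at k = 7, so the series with the parity of 7 terminates at degree 7.
Standard normalization (P_n(1) = 1): leading coefficient (2n)!/(2^n (n!)^2) = 87178291200/(128*25401600) = 429/16, so a_7 = 429/16. Work downward with a_k = (k+1)(k+2) a_{k+2} / ((k - 7)(k + 8)):
  a_5 = (6)(7)(429/16) / ((5 - 7)(5 + 8)) = (9009/8)/(-26) = -693/16
  a_3 = (4)(5)(-693/16) / ((3 - 7)(3 + 8)) = (-3465/4)/(-44) = 315/16
  a_1 = (2)(3)(315/16) / ((1 - 7)(1 + 8)) = (945/8)/(-54) = -35/16
Hence P_7(x) = 429 x^7/16 - 693 x^5/16 + 315 x^3/16 - 35 x/16.

P_7(x); series = 429 x^7/16 - 693 x^5/16 + 315 x^3/16 - 35 x/16


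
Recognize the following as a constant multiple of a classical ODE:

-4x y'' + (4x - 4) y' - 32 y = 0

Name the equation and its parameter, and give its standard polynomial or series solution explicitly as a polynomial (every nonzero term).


All three coefficients share the factor -4; dividing through by -4 gives  x y'' + (1 - x) y' + 8 y = 0.
This matches the Laguerre equation x y'' + (1 - x) y' + n y = 0 with n = 8; the polynomial solution is L_8(x).
With y = sum_k a_k x^k, matching x^k gives (k+1)k a_{k+1} + (k+1) a_{k+1} - k a_k + n a_k = 0, i.e. (k+1)^2 a_{k+1} = (k - n) a_k = (k - 8) a_k. The right side vanishes at k = 8, so the series terminates at degree 8.
Standard normalization L_n(0) = 1 gives a_0 = 1. Work upward with a_{k+1} = (k - 8) a_k / (k+1)^2:
  a_1 = (0 - 8)(1) / 1^2 = -8/1 = -8
  a_2 = (1 - 8)(-8) / 2^2 = 56/4 = 14
  a_3 = (2 - 8)(14) / 3^2 = -84/9 = -28/3
  a_4 = (3 - 8)(-28/3) / 4^2 = (140/3)/16 = 35/12
  a_5 = (4 - 8)(35/12) / 5^2 = (-35/3)/25 = -7/15
  a_6 = (5 - 8)(-7/15) / 6^2 = (7/5)/36 = 7/180
  a_7 = (6 - 8)(7/180) / 7^2 = (-7/90)/49 = -1/630
  a_8 = (7 - 8)(-1/630) / 8^2 = (1/630)/64 = 1/40320
Hence L_8(x) = x^8/40320 - x^7/630 + 7 x^6/180 - 7 x^5/15 + 35 x^4/12 - 28 x^3/3 + 14 x^2 - 8 x + 1.

L_8(x); series = x^8/40320 - x^7/630 + 7 x^6/180 - 7 x^5/15 + 35 x^4/12 - 28 x^3/3 + 14 x^2 - 8 x + 1


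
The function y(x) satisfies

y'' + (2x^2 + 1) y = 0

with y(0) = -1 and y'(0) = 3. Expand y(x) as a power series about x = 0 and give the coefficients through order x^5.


Ansatz: y(x) = sum_{n>=0} a_n x^n, so y'(x) = sum_{n>=1} n a_n x^(n-1) and y''(x) = sum_{n>=2} n(n-1) a_n x^(n-2).
Substitute into P(x) y'' + Q(x) y' + R(x) y = 0 with P(x) = 1, Q(x) = 0, R(x) = 2x^2 + 1, and match powers of x.
Initial conditions: a_0 = -1, a_1 = 3.
Setting the coefficient of each power of x to zero and solving order by order (substituting the coefficients already found):
  x^0: 2 a_2 + a_0 = 0  ->  2 a_2 = -a_0 = 1  ->  a_2 = 1/2
  x^1: 6 a_3 + a_1 = 0  ->  6 a_3 = -a_1 = -3  ->  a_3 = -1/2
  x^2: 12 a_4 + a_2 + 2 a_0 = 0  ->  12 a_4 = -a_2 - 2 a_0 = 3/2  ->  a_4 = 1/8
  x^3: 20 a_5 + a_3 + 2 a_1 = 0  ->  20 a_5 = -a_3 - 2 a_1 = -11/2  ->  a_5 = -11/40
Truncated series: y(x) = -1 + 3 x + (1/2) x^2 - (1/2) x^3 + (1/8) x^4 - (11/40) x^5 + O(x^6).

a_0 = -1; a_1 = 3; a_2 = 1/2; a_3 = -1/2; a_4 = 1/8; a_5 = -11/40


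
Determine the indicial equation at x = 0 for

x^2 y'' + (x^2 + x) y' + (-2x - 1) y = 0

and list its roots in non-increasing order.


Divide by x^2 to reach normal form y'' + P_1(x) y' + P_2(x) y = 0 with P_1(x) = 1 + 1/x and P_2(x) = -2/x - 1/x^2.
x = 0 is a singular point because the y'-coefficient 1 + 1/x has a pole at x = 0 and the y-coefficient -2/x - 1/x^2 has a pole at x = 0.
It is a regular singular point because x P_1(x) = p(x) = x + 1 and x^2 P_2(x) = q(x) = -2x - 1 are polynomials, hence analytic at x = 0.
p(0) = 1,  q(0) = -1.
Indicial equation: r(r-1) + p(0) r + q(0) = 0, i.e. r^2 + (p(0) - 1) r + q(0) = 0, i.e. r^2 - 1 = 0.
Discriminant: (0)^2 - 4(-1) = 4, so r = (0 ± 2)/2.
Solving: r_1 = 1, r_2 = -1.

indicial: r^2 - 1 = 0; roots r_1 = 1, r_2 = -1


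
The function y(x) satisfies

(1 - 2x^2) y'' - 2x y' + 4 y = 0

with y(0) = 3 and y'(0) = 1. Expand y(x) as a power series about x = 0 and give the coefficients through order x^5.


Ansatz: y(x) = sum_{n>=0} a_n x^n, so y'(x) = sum_{n>=1} n a_n x^(n-1) and y''(x) = sum_{n>=2} n(n-1) a_n x^(n-2).
Substitute into P(x) y'' + Q(x) y' + R(x) y = 0 with P(x) = 1 - 2x^2, Q(x) = -2x, R(x) = 4, and match powers of x.
Initial conditions: a_0 = 3, a_1 = 1.
Setting the coefficient of each power of x to zero and solving order by order (substituting the coefficients already found):
  x^0: 2 a_2 + 4 a_0 = 0  ->  2 a_2 = -4 a_0 = -12  ->  a_2 = -6
  x^1: 6 a_3 + 2 a_1 = 0  ->  6 a_3 = -2 a_1 = -2  ->  a_3 = -1/3
  x^2: 12 a_4 - 4 a_2 = 0  ->  12 a_4 = 4 a_2 = -24  ->  a_4 = -2
  x^3: 20 a_5 - 14 a_3 = 0  ->  20 a_5 = 14 a_3 = -14/3  ->  a_5 = -7/30
Truncated series: y(x) = 3 + x - 6 x^2 - (1/3) x^3 - 2 x^4 - (7/30) x^5 + O(x^6).

a_0 = 3; a_1 = 1; a_2 = -6; a_3 = -1/3; a_4 = -2; a_5 = -7/30


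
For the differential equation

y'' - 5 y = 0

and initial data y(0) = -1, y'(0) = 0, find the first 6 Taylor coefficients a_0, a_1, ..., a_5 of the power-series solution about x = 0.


Ansatz: y(x) = sum_{n>=0} a_n x^n, so y'(x) = sum_{n>=1} n a_n x^(n-1) and y''(x) = sum_{n>=2} n(n-1) a_n x^(n-2).
Substitute into P(x) y'' + Q(x) y' + R(x) y = 0 with P(x) = 1, Q(x) = 0, R(x) = -5, and match powers of x.
Initial conditions: a_0 = -1, a_1 = 0.
Setting the coefficient of each power of x to zero and solving order by order (substituting the coefficients already found):
  x^0: 2 a_2 - 5 a_0 = 0  ->  2 a_2 = 5 a_0 = -5  ->  a_2 = -5/2
  x^1: 6 a_3 - 5 a_1 = 0  ->  6 a_3 = 5 a_1 = 0  ->  a_3 = 0
  x^2: 12 a_4 - 5 a_2 = 0  ->  12 a_4 = 5 a_2 = -25/2  ->  a_4 = -25/24
  x^3: 20 a_5 - 5 a_3 = 0  ->  20 a_5 = 5 a_3 = 0  ->  a_5 = 0
Truncated series: y(x) = -1 - (5/2) x^2 - (25/24) x^4 + O(x^6).

a_0 = -1; a_1 = 0; a_2 = -5/2; a_3 = 0; a_4 = -25/24; a_5 = 0


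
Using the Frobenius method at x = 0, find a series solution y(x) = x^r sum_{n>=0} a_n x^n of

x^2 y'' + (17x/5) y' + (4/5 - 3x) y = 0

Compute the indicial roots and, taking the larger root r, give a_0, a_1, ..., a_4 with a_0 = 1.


Write in Frobenius form y'' + (p(x)/x) y' + (q(x)/x^2) y = 0:
  p(x) = 17/5,  q(x) = 4/5 - 3x.
Indicial equation: r(r-1) + (17/5) r + (4/5) = 0 -> roots r_1 = -2/5, r_2 = -2.
Take r = r_1 = -2/5. Let y(x) = x^r sum_{n>=0} a_n x^n with a_0 = 1.
Substitute y = x^r sum a_n x^n and match x^{r+n}. The recurrence is
  D(n) a_n - 3 a_{n-1} = 0,  where D(n) = (r+n)(r+n-1) + (17/5)(r+n) + (4/5).
  a_n = 3 / D(n) * a_{n-1}.
Since the indicial polynomial factors as (r - r_1)(r - r_2), D(n) = (r_1 + n - r_1)(r_1 + n - r_2) = n(n + 8/5).
Evaluating step by step (a_0 = 1):
  n = 1: D(1) = 1(1 + 8/5) = 13/5; numerator = 3(1) = 3; a_1 = (3)/(13/5) = 15/13
  n = 2: D(2) = 2(2 + 8/5) = 36/5; numerator = 3(15/13) = 45/13; a_2 = (45/13)/(36/5) = 25/52
  n = 3: D(3) = 3(3 + 8/5) = 69/5; numerator = 3(25/52) = 75/52; a_3 = (75/52)/(69/5) = 125/1196
  n = 4: D(4) = 4(4 + 8/5) = 112/5; numerator = 3(125/1196) = 375/1196; a_4 = (375/1196)/(112/5) = 1875/133952

r = -2/5; a_0 = 1; a_1 = 15/13; a_2 = 25/52; a_3 = 125/1196; a_4 = 1875/133952
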